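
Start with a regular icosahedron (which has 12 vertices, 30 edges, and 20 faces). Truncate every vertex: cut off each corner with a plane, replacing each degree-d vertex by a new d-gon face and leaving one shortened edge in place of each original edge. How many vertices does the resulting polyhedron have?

60

Truncation replaces each original edge-end by a new vertex, so V′ = 2E = 60.
Each original edge survives, and each old vertex of degree d contributes d new edges; summing degrees gives Σd = 2E, so E′ = E + 2E = 3E = 90.
Each original face survives and each original vertex becomes one new face: F′ = F + V = 32.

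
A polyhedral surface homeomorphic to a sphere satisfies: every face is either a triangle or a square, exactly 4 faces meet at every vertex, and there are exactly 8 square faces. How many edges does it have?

28

Let x be the number of triangles; then F = 8 + x.
Edge–face incidences: 2E = 4·8 + 3·x = 32 + 3x.
Every vertex has degree 4, so 4V = 2E.
Euler: V − E + F = 2 ⇒ (2E)/4 − E + (8 + x) = 2.
Multiply by 8: 2·(2E) − 4·(2E) + 8·(8 + x) = 16, i.e. 64 + 8x − 2·(32 + 3x) = 16.
Collecting terms: 2x = 16, so x = 8.
Then 2E = 32 + 3·8 = 56, so E = 28, V = 2E/4 = 14, F = 8 + 8 = 16.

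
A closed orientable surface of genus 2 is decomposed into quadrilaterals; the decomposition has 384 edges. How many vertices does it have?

190

χ = 2 − 2·2 = -2, and every face is a square so 4F = 2E.
F = 2E/4 = 192. Then V = -2 + E − F = -2 + 384 − 192 = 190.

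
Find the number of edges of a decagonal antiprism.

An antiprism on an n-gon has two n-gon caps and 2n triangles: V = 2·10 = 20, E = 4·10 = 40, F = 2·10 + 2 = 22.

40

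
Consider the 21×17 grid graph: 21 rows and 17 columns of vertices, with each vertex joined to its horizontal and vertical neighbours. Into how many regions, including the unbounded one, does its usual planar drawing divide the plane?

321

The grid has V = 21·17 = 357 vertices and E = 21·16 + 17·20 = 676 edges.
F = 2 − V + E = 2 − 357 + 676 = 321.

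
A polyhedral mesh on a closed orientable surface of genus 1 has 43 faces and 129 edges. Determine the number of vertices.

For a closed orientable surface of genus 1, χ = 2 − 2·1 = 0.
V = 0 + E − F = 0 + 129 − 43 = 86.

86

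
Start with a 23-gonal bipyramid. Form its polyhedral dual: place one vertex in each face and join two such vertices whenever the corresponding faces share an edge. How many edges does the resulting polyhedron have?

The base solid has V = 25, E = 69, F = 46.
The dual swaps V and F and preserves E: V′ = F = 46, E′ = E = 69, F′ = V = 25.

69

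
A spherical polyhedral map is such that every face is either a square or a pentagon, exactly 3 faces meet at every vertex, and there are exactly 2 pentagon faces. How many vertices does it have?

10

Let x be the number of squares; then F = 2 + x.
Edge–face incidences: 2E = 5·2 + 4·x = 10 + 4x.
Every vertex has degree 3, so 3V = 2E.
Euler: V − E + F = 2 ⇒ (2E)/3 − E + (2 + x) = 2.
Multiply by 6: 2·(2E) − 3·(2E) + 6·(2 + x) = 12, i.e. 12 + 6x − (10 + 4x) = 12.
Collecting terms: 2x + 2 = 12, so 2x = 10, so x = 5.
Then 2E = 10 + 4·5 = 30, so E = 15, V = 2E/3 = 10, F = 2 + 5 = 7.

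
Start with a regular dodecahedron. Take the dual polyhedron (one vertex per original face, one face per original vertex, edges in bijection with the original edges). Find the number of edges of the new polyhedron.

The base solid has V = 20, E = 30, F = 12.
The dual swaps V and F and preserves E: V′ = F = 12, E′ = E = 30, F′ = V = 20.

30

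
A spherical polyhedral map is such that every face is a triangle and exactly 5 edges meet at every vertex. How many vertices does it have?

Each face has 3 edges and each edge borders two faces, so 2E = 3F.
Each vertex has degree 5, so 5V = 2E and hence V = 3F/5.
Euler: V − E + F = 2 ⇒ (3F/5) − (3F/2) + F = 2.
Multiply by 10: (6 − 15 + 10)F = 20, i.e. 1F = 20.
So F = 20, E = 3·20/2 = 30, V = 3·20/5 = 12.

12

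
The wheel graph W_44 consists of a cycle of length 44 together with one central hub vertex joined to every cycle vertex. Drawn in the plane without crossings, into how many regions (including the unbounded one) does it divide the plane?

W_44 has V = 44 + 1 = 45 vertices and E = 2·44 = 88 edges.
By Euler's formula F = 2 − V + E = 2 − 45 + 88 = 45.

45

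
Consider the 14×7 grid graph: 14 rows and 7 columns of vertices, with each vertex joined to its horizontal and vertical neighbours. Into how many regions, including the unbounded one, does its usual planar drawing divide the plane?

79

The grid has V = 14·7 = 98 vertices and E = 14·6 + 7·13 = 175 edges.
F = 2 − V + E = 2 − 98 + 175 = 79.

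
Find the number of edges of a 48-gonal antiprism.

An antiprism on an n-gon has two n-gon caps and 2n triangles: V = 2·48 = 96, E = 4·48 = 192, F = 2·48 + 2 = 98.
Check: V − E + F = 96 − 192 + 98 = 2.

192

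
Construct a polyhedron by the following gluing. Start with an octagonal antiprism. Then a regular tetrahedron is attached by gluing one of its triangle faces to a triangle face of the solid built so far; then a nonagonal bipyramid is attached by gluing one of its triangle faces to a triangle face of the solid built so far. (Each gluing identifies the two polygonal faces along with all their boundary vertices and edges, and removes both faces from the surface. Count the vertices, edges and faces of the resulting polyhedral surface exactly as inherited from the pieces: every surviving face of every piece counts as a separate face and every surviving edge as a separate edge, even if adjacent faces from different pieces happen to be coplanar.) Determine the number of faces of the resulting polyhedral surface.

An octagonal antiprism: V=16, E=32, F=18.
Attach a regular tetrahedron (V=4, E=6, F=4) along a 3-gon: merge 3 vertices and 3 edges, delete both glued faces → V=17, E=35, F=20.
Attach a nonagonal bipyramid (V=11, E=27, F=18) along a 3-gon: merge 3 vertices and 3 edges, delete both glued faces → V=25, E=59, F=36.
Check: V − E + F = 25 − 59 + 36 = 2.

36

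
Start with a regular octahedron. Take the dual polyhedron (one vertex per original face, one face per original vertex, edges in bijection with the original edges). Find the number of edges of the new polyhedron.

The base solid has V = 6, E = 12, F = 8.
The dual swaps V and F and preserves E: V′ = F = 8, E′ = E = 12, F′ = V = 6.

12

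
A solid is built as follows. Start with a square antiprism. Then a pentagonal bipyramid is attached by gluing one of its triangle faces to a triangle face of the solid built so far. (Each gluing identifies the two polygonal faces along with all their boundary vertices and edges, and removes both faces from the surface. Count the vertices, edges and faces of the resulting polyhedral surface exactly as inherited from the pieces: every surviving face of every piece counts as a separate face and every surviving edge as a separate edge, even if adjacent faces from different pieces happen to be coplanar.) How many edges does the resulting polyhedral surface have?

28

A square antiprism: V=8, E=16, F=10.
Attach a pentagonal bipyramid (V=7, E=15, F=10) along a 3-gon: merge 3 vertices and 3 edges, delete both glued faces → V=12, E=28, F=18.
Check: V − E + F = 12 − 28 + 18 = 2.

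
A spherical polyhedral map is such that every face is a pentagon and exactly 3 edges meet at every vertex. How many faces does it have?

Each face has 5 edges and each edge borders two faces, so 2E = 5F.
Each vertex has degree 3, so 3V = 2E and hence V = 5F/3.
Euler: V − E + F = 2 ⇒ (5F/3) − (5F/2) + F = 2.
Multiply by 6: (10 − 15 + 6)F = 12, i.e. 1F = 12.
So F = 12, E = 5·12/2 = 30, V = 5·12/3 = 20.

12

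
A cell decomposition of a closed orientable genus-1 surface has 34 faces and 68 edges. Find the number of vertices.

34

For a closed orientable surface of genus 1, χ = 2 − 2·1 = 0.
V = 0 + E − F = 0 + 68 − 34 = 34.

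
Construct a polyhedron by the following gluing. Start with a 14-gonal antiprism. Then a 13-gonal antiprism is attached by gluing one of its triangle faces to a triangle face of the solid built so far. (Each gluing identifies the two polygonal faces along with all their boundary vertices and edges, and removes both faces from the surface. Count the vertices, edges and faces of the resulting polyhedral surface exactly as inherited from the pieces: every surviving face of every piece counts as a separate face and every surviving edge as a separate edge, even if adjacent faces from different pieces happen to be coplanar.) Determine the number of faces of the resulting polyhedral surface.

A 14-gonal antiprism: V=28, E=56, F=30.
Attach a 13-gonal antiprism (V=26, E=52, F=28) along a 3-gon: merge 3 vertices and 3 edges, delete both glued faces → V=51, E=105, F=56.
Check: V − E + F = 51 − 105 + 56 = 2.

56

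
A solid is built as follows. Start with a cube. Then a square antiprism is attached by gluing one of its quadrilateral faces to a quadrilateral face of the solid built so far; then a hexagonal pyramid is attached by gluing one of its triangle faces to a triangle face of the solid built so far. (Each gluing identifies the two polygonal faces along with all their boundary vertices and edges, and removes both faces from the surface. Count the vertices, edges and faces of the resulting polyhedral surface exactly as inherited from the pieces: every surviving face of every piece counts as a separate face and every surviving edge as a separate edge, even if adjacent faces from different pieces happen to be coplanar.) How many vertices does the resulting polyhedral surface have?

A cube: V=8, E=12, F=6.
Attach a square antiprism (V=8, E=16, F=10) along a 4-gon: merge 4 vertices and 4 edges, delete both glued faces → V=12, E=24, F=14.
Attach a hexagonal pyramid (V=7, E=12, F=7) along a 3-gon: merge 3 vertices and 3 edges, delete both glued faces → V=16, E=33, F=19.
Check: V − E + F = 16 − 33 + 19 = 2.

16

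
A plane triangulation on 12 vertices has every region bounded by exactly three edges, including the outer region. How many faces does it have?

20

In a plane triangulation 3F = 2E and V − E + F = 2, so F = 2V − 4 = 2·12 − 4 = 20.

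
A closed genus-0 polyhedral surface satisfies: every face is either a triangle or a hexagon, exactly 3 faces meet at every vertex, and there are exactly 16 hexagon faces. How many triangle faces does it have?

Let x be the number of triangles; then F = 16 + x.
Edge–face incidences: 2E = 6·16 + 3·x = 96 + 3x.
Every vertex has degree 3, so 3V = 2E.
Euler: V − E + F = 2 ⇒ (2E)/3 − E + (16 + x) = 2.
Multiply by 6: 2·(2E) − 3·(2E) + 6·(16 + x) = 12, i.e. 96 + 6x − (96 + 3x) = 12.
Collecting terms: 3x = 12, so x = 4.
Then 2E = 96 + 3·4 = 108, so E = 54, V = 2E/3 = 36, F = 16 + 4 = 20.

4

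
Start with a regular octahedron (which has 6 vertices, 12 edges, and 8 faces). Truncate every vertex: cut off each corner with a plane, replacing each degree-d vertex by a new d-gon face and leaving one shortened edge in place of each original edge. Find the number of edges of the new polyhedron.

36

Truncation replaces each original edge-end by a new vertex, so V′ = 2E = 24.
Each original edge survives, and each old vertex of degree d contributes d new edges; summing degrees gives Σd = 2E, so E′ = E + 2E = 3E = 36.
Each original face survives and each original vertex becomes one new face: F′ = F + V = 14.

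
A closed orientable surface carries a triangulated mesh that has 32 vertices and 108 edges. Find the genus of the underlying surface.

3

Every face is a triangle and each edge borders two faces, so 3F = 2·108, giving F = 72.
χ = V − E + F = 32 − 108 + 72 = -4.
For a closed orientable surface χ = 2 − 2g, so g = (2 − (-4))/2 = 3.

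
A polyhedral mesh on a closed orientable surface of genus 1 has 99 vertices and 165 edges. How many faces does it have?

For a closed orientable surface of genus 1, χ = 2 − 2·1 = 0.
F = 0 − V + E = 0 − 99 + 165 = 66.

66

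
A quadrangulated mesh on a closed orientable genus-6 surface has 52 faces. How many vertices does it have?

42

χ = 2 − 2·6 = -10, and every face is a square so 4F = 2E.
E = 4·52/2 = 104. Then V = -10 + E − F = -10 + 104 − 52 = 42.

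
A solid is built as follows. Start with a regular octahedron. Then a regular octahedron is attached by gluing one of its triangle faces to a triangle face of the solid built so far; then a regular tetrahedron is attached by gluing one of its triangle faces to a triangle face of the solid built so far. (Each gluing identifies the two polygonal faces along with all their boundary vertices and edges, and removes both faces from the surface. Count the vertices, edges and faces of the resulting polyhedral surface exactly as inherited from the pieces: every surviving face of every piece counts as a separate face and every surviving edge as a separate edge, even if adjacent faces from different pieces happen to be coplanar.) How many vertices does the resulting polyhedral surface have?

A regular octahedron: V=6, E=12, F=8.
Attach a regular octahedron (V=6, E=12, F=8) along a 3-gon: merge 3 vertices and 3 edges, delete both glued faces → V=9, E=21, F=14.
Attach a regular tetrahedron (V=4, E=6, F=4) along a 3-gon: merge 3 vertices and 3 edges, delete both glued faces → V=10, E=24, F=16.
Check: V − E + F = 10 − 24 + 16 = 2.

10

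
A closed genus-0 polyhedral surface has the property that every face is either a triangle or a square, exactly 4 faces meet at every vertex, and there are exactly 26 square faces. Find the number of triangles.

8

Let x be the number of triangles; then F = 26 + x.
Edge–face incidences: 2E = 4·26 + 3·x = 104 + 3x.
Every vertex has degree 4, so 4V = 2E.
Euler: V − E + F = 2 ⇒ (2E)/4 − E + (26 + x) = 2.
Multiply by 8: 2·(2E) − 4·(2E) + 8·(26 + x) = 16, i.e. 208 + 8x − 2·(104 + 3x) = 16.
Collecting terms: 2x = 16, so x = 8.
Then 2E = 104 + 3·8 = 128, so E = 64, V = 2E/4 = 32, F = 26 + 8 = 34.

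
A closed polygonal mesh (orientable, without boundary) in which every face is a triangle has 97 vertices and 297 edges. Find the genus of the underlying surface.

2

Every face is a triangle and each edge borders two faces, so 3F = 2·297, giving F = 198.
χ = V − E + F = 97 − 297 + 198 = -2.
For a closed orientable surface χ = 2 − 2g, so g = (2 − (-2))/2 = 2.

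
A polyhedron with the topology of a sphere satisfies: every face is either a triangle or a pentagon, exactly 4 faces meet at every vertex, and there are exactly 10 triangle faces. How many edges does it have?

Let x be the number of pentagons; then F = 10 + x.
Edge–face incidences: 2E = 3·10 + 5·x = 30 + 5x.
Every vertex has degree 4, so 4V = 2E.
Euler: V − E + F = 2 ⇒ (2E)/4 − E + (10 + x) = 2.
Multiply by 8: 2·(2E) − 4·(2E) + 8·(10 + x) = 16, i.e. 80 + 8x − 2·(30 + 5x) = 16.
Collecting terms: −2x + 20 = 16, so −2x = −4, so x = 2.
Then 2E = 30 + 5·2 = 40, so E = 20, V = 2E/4 = 10, F = 10 + 2 = 12.

20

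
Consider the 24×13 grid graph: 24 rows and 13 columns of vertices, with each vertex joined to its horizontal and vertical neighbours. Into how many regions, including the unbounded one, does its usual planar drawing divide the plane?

277

The grid has V = 24·13 = 312 vertices and E = 24·12 + 13·23 = 587 edges.
F = 2 − V + E = 2 − 312 + 587 = 277.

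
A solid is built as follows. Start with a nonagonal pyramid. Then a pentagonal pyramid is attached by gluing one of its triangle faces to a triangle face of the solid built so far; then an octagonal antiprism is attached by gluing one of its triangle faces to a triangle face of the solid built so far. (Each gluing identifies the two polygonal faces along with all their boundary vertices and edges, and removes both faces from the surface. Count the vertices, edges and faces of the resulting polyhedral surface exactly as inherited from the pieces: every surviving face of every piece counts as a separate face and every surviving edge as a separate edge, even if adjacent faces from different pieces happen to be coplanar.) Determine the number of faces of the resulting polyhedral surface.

A nonagonal pyramid: V=10, E=18, F=10.
Attach a pentagonal pyramid (V=6, E=10, F=6) along a 3-gon: merge 3 vertices and 3 edges, delete both glued faces → V=13, E=25, F=14.
Attach an octagonal antiprism (V=16, E=32, F=18) along a 3-gon: merge 3 vertices and 3 edges, delete both glued faces → V=26, E=54, F=30.
Check: V − E + F = 26 − 54 + 30 = 2.

30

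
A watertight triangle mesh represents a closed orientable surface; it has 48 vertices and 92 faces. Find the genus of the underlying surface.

Every face is a triangle, so 2E = 3·92 = 276, giving E = 138.
χ = V − E + F = 48 − 138 + 92 = 2.
For a closed orientable surface χ = 2 − 2g, so g = (2 − (2))/2 = 0.

0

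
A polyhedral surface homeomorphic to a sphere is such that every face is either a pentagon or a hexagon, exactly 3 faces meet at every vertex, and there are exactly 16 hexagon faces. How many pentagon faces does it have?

Let x be the number of pentagons; then F = 16 + x.
Edge–face incidences: 2E = 6·16 + 5·x = 96 + 5x.
Every vertex has degree 3, so 3V = 2E.
Euler: V − E + F = 2 ⇒ (2E)/3 − E + (16 + x) = 2.
Multiply by 6: 2·(2E) − 3·(2E) + 6·(16 + x) = 12, i.e. 96 + 6x − (96 + 5x) = 12.
Collecting terms: x = 12.
Then 2E = 96 + 5·12 = 156, so E = 78, V = 2E/3 = 52, F = 16 + 12 = 28.

12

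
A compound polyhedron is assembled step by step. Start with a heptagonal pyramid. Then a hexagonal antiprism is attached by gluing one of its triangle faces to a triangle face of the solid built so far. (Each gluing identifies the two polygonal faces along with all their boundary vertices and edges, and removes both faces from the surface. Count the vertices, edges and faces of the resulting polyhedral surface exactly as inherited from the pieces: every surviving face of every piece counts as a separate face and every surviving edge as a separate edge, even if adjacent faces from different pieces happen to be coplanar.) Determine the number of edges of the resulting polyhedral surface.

35

A heptagonal pyramid: V=8, E=14, F=8.
Attach a hexagonal antiprism (V=12, E=24, F=14) along a 3-gon: merge 3 vertices and 3 edges, delete both glued faces → V=17, E=35, F=20.
Check: V − E + F = 17 − 35 + 20 = 2.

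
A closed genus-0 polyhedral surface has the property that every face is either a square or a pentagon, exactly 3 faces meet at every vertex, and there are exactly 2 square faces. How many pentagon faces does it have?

Let x be the number of pentagons; then F = 2 + x.
Edge–face incidences: 2E = 4·2 + 5·x = 8 + 5x.
Every vertex has degree 3, so 3V = 2E.
Euler: V − E + F = 2 ⇒ (2E)/3 − E + (2 + x) = 2.
Multiply by 6: 2·(2E) − 3·(2E) + 6·(2 + x) = 12, i.e. 12 + 6x − (8 + 5x) = 12.
Collecting terms: x + 4 = 12, so x = 8.
Then 2E = 8 + 5·8 = 48, so E = 24, V = 2E/3 = 16, F = 2 + 8 = 10.

8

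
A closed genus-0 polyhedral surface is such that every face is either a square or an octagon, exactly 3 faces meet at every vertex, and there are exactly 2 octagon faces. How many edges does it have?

24

Let x be the number of squares; then F = 2 + x.
Edge–face incidences: 2E = 8·2 + 4·x = 16 + 4x.
Every vertex has degree 3, so 3V = 2E.
Euler: V − E + F = 2 ⇒ (2E)/3 − E + (2 + x) = 2.
Multiply by 6: 2·(2E) − 3·(2E) + 6·(2 + x) = 12, i.e. 12 + 6x − (16 + 4x) = 12.
Collecting terms: 2x − 4 = 12, so 2x = 16, so x = 8.
Then 2E = 16 + 4·8 = 48, so E = 24, V = 2E/3 = 16, F = 2 + 8 = 10.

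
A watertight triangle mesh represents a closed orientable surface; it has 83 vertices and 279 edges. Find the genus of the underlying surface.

Every face is a triangle and each edge borders two faces, so 3F = 2·279, giving F = 186.
χ = V − E + F = 83 − 279 + 186 = -10.
For a closed orientable surface χ = 2 − 2g, so g = (2 − (-10))/2 = 6.

6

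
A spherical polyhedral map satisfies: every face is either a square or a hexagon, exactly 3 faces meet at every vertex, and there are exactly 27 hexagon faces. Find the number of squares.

6

Let x be the number of squares; then F = 27 + x.
Edge–face incidences: 2E = 6·27 + 4·x = 162 + 4x.
Every vertex has degree 3, so 3V = 2E.
Euler: V − E + F = 2 ⇒ (2E)/3 − E + (27 + x) = 2.
Multiply by 6: 2·(2E) − 3·(2E) + 6·(27 + x) = 12, i.e. 162 + 6x − (162 + 4x) = 12.
Collecting terms: 2x = 12, so x = 6.
Then 2E = 162 + 4·6 = 186, so E = 93, V = 2E/3 = 62, F = 27 + 6 = 33.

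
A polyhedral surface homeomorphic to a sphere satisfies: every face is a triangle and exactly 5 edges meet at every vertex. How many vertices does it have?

Each face has 3 edges and each edge borders two faces, so 2E = 3F.
Each vertex has degree 5, so 5V = 2E and hence V = 3F/5.
Euler: V − E + F = 2 ⇒ (3F/5) − (3F/2) + F = 2.
Multiply by 10: (6 − 15 + 10)F = 20, i.e. 1F = 20.
So F = 20, E = 3·20/2 = 30, V = 3·20/5 = 12.

12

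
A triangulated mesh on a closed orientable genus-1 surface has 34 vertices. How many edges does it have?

χ = 2 − 2·1 = 0, and every face is a triangle so 3F = 2E.
V − E + F = 0 with E = 3F/2 gives 34 − (3/2 − 1)·F = 0, so F = 68 and E = 102.

102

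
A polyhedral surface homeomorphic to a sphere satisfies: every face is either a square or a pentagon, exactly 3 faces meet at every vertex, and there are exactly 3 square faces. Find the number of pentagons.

6

Let x be the number of pentagons; then F = 3 + x.
Edge–face incidences: 2E = 4·3 + 5·x = 12 + 5x.
Every vertex has degree 3, so 3V = 2E.
Euler: V − E + F = 2 ⇒ (2E)/3 − E + (3 + x) = 2.
Multiply by 6: 2·(2E) − 3·(2E) + 6·(3 + x) = 12, i.e. 18 + 6x − (12 + 5x) = 12.
Collecting terms: x + 6 = 12, so x = 6.
Then 2E = 12 + 5·6 = 42, so E = 21, V = 2E/3 = 14, F = 3 + 6 = 9.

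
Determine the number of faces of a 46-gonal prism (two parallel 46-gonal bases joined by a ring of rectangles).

48

A prism on an n-gon has two n-gon bases and n rectangular sides: V = 2·46 = 92, E = 3·46 = 138, F = 46 + 2 = 48.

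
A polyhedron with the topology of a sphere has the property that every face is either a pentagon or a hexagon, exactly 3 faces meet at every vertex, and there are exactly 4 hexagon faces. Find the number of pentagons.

Let x be the number of pentagons; then F = 4 + x.
Edge–face incidences: 2E = 6·4 + 5·x = 24 + 5x.
Every vertex has degree 3, so 3V = 2E.
Euler: V − E + F = 2 ⇒ (2E)/3 − E + (4 + x) = 2.
Multiply by 6: 2·(2E) − 3·(2E) + 6·(4 + x) = 12, i.e. 24 + 6x − (24 + 5x) = 12.
Collecting terms: x = 12.
Then 2E = 24 + 5·12 = 84, so E = 42, V = 2E/3 = 28, F = 4 + 12 = 16.

12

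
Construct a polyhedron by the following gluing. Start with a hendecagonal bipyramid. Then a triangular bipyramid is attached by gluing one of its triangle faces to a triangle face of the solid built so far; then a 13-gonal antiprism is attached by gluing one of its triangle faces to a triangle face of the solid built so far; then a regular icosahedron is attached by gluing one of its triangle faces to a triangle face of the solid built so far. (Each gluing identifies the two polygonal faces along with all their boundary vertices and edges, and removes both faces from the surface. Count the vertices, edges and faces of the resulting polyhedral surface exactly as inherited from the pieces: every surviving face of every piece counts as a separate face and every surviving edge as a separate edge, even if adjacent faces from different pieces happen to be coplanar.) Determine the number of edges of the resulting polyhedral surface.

115

A hendecagonal bipyramid: V=13, E=33, F=22.
Attach a triangular bipyramid (V=5, E=9, F=6) along a 3-gon: merge 3 vertices and 3 edges, delete both glued faces → V=15, E=39, F=26.
Attach a 13-gonal antiprism (V=26, E=52, F=28) along a 3-gon: merge 3 vertices and 3 edges, delete both glued faces → V=38, E=88, F=52.
Attach a regular icosahedron (V=12, E=30, F=20) along a 3-gon: merge 3 vertices and 3 edges, delete both glued faces → V=47, E=115, F=70.
Check: V − E + F = 47 − 115 + 70 = 2.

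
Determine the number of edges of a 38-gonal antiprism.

An antiprism on an n-gon has two n-gon caps and 2n triangles: V = 2·38 = 76, E = 4·38 = 152, F = 2·38 + 2 = 78.

152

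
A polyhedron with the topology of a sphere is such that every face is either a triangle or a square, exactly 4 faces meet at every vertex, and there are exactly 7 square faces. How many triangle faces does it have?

8

Let x be the number of triangles; then F = 7 + x.
Edge–face incidences: 2E = 4·7 + 3·x = 28 + 3x.
Every vertex has degree 4, so 4V = 2E.
Euler: V − E + F = 2 ⇒ (2E)/4 − E + (7 + x) = 2.
Multiply by 8: 2·(2E) − 4·(2E) + 8·(7 + x) = 16, i.e. 56 + 8x − 2·(28 + 3x) = 16.
Collecting terms: 2x = 16, so x = 8.
Then 2E = 28 + 3·8 = 52, so E = 26, V = 2E/4 = 13, F = 7 + 8 = 15.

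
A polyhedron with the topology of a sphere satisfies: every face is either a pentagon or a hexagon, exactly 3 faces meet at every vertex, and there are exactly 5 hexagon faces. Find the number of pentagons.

Let x be the number of pentagons; then F = 5 + x.
Edge–face incidences: 2E = 6·5 + 5·x = 30 + 5x.
Every vertex has degree 3, so 3V = 2E.
Euler: V − E + F = 2 ⇒ (2E)/3 − E + (5 + x) = 2.
Multiply by 6: 2·(2E) − 3·(2E) + 6·(5 + x) = 12, i.e. 30 + 6x − (30 + 5x) = 12.
Collecting terms: x = 12.
Then 2E = 30 + 5·12 = 90, so E = 45, V = 2E/3 = 30, F = 5 + 12 = 17.

12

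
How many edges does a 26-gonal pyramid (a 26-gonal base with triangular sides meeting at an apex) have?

A pyramid on an n-gon base has one n-gon and n triangles: V = 26 + 1 = 27, E = 2·26 = 52, F = 26 + 1 = 27.

52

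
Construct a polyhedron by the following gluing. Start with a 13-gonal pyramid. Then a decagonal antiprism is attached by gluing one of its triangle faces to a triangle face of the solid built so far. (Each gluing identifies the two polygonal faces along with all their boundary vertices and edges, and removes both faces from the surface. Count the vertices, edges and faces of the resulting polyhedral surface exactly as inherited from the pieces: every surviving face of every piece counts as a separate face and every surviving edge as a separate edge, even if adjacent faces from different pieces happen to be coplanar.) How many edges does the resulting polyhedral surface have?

63

A 13-gonal pyramid: V=14, E=26, F=14.
Attach a decagonal antiprism (V=20, E=40, F=22) along a 3-gon: merge 3 vertices and 3 edges, delete both glued faces → V=31, E=63, F=34.
Check: V − E + F = 31 − 63 + 34 = 2.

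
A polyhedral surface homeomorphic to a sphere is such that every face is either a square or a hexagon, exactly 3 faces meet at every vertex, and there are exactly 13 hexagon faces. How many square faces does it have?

6

Let x be the number of squares; then F = 13 + x.
Edge–face incidences: 2E = 6·13 + 4·x = 78 + 4x.
Every vertex has degree 3, so 3V = 2E.
Euler: V − E + F = 2 ⇒ (2E)/3 − E + (13 + x) = 2.
Multiply by 6: 2·(2E) − 3·(2E) + 6·(13 + x) = 12, i.e. 78 + 6x − (78 + 4x) = 12.
Collecting terms: 2x = 12, so x = 6.
Then 2E = 78 + 4·6 = 102, so E = 51, V = 2E/3 = 34, F = 13 + 6 = 19.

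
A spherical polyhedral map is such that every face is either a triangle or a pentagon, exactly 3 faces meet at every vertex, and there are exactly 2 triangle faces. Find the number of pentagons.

6

Let x be the number of pentagons; then F = 2 + x.
Edge–face incidences: 2E = 3·2 + 5·x = 6 + 5x.
Every vertex has degree 3, so 3V = 2E.
Euler: V − E + F = 2 ⇒ (2E)/3 − E + (2 + x) = 2.
Multiply by 6: 2·(2E) − 3·(2E) + 6·(2 + x) = 12, i.e. 12 + 6x − (6 + 5x) = 12.
Collecting terms: x + 6 = 12, so x = 6.
Then 2E = 6 + 5·6 = 36, so E = 18, V = 2E/3 = 12, F = 2 + 6 = 8.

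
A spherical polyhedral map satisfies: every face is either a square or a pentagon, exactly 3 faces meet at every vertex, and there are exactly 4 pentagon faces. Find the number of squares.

Let x be the number of squares; then F = 4 + x.
Edge–face incidences: 2E = 5·4 + 4·x = 20 + 4x.
Every vertex has degree 3, so 3V = 2E.
Euler: V − E + F = 2 ⇒ (2E)/3 − E + (4 + x) = 2.
Multiply by 6: 2·(2E) − 3·(2E) + 6·(4 + x) = 12, i.e. 24 + 6x − (20 + 4x) = 12.
Collecting terms: 2x + 4 = 12, so 2x = 8, so x = 4.
Then 2E = 20 + 4·4 = 36, so E = 18, V = 2E/3 = 12, F = 4 + 4 = 8.

4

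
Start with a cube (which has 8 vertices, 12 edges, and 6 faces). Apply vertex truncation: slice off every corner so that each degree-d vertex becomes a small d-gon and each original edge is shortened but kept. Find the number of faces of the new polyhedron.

14

Truncation replaces each original edge-end by a new vertex, so V′ = 2E = 24.
Each original edge survives, and each old vertex of degree d contributes d new edges; summing degrees gives Σd = 2E, so E′ = E + 2E = 3E = 36.
Each original face survives and each original vertex becomes one new face: F′ = F + V = 14.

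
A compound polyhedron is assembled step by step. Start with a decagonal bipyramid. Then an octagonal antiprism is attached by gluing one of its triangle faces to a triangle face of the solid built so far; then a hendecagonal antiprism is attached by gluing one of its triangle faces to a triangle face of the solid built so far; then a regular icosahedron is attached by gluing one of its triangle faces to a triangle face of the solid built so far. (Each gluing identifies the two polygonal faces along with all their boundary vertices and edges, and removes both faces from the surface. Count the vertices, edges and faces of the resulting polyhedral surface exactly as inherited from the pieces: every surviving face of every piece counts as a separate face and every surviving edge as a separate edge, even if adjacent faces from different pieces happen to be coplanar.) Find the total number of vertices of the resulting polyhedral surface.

53

A decagonal bipyramid: V=12, E=30, F=20.
Attach an octagonal antiprism (V=16, E=32, F=18) along a 3-gon: merge 3 vertices and 3 edges, delete both glued faces → V=25, E=59, F=36.
Attach a hendecagonal antiprism (V=22, E=44, F=24) along a 3-gon: merge 3 vertices and 3 edges, delete both glued faces → V=44, E=100, F=58.
Attach a regular icosahedron (V=12, E=30, F=20) along a 3-gon: merge 3 vertices and 3 edges, delete both glued faces → V=53, E=127, F=76.
Check: V − E + F = 53 − 127 + 76 = 2.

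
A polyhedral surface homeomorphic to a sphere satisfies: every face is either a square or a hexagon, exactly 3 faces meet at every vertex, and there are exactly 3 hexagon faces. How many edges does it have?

Let x be the number of squares; then F = 3 + x.
Edge–face incidences: 2E = 6·3 + 4·x = 18 + 4x.
Every vertex has degree 3, so 3V = 2E.
Euler: V − E + F = 2 ⇒ (2E)/3 − E + (3 + x) = 2.
Multiply by 6: 2·(2E) − 3·(2E) + 6·(3 + x) = 12, i.e. 18 + 6x − (18 + 4x) = 12.
Collecting terms: 2x = 12, so x = 6.
Then 2E = 18 + 4·6 = 42, so E = 21, V = 2E/3 = 14, F = 3 + 6 = 9.

21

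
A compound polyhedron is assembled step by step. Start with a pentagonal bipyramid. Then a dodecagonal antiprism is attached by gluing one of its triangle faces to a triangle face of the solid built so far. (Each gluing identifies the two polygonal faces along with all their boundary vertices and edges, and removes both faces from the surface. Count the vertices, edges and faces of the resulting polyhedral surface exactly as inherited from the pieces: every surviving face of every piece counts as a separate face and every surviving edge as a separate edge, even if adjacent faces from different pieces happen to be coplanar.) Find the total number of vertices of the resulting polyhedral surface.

28

A pentagonal bipyramid: V=7, E=15, F=10.
Attach a dodecagonal antiprism (V=24, E=48, F=26) along a 3-gon: merge 3 vertices and 3 edges, delete both glued faces → V=28, E=60, F=34.
Check: V − E + F = 28 − 60 + 34 = 2.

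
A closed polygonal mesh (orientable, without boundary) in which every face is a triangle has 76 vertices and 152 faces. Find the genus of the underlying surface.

1

Every face is a triangle, so 2E = 3·152 = 456, giving E = 228.
χ = V − E + F = 76 − 228 + 152 = 0.
For a closed orientable surface χ = 2 − 2g, so g = (2 − (0))/2 = 1.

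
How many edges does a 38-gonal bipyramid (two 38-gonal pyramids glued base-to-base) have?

114

A bipyramid over an n-gon has 2n triangular faces and n + 2 vertices: V = 38 + 2 = 40, E = 3·38 = 114, F = 2·38 = 76.
Check: V − E + F = 40 − 114 + 76 = 2.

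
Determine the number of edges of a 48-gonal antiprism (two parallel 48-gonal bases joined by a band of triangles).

An antiprism on an n-gon has two n-gon caps and 2n triangles: V = 2·48 = 96, E = 4·48 = 192, F = 2·48 + 2 = 98.
Check: V − E + F = 96 − 192 + 98 = 2.

192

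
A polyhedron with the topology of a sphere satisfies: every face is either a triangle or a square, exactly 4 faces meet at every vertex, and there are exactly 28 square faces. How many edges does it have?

Let x be the number of triangles; then F = 28 + x.
Edge–face incidences: 2E = 4·28 + 3·x = 112 + 3x.
Every vertex has degree 4, so 4V = 2E.
Euler: V − E + F = 2 ⇒ (2E)/4 − E + (28 + x) = 2.
Multiply by 8: 2·(2E) − 4·(2E) + 8·(28 + x) = 16, i.e. 224 + 8x − 2·(112 + 3x) = 16.
Collecting terms: 2x = 16, so x = 8.
Then 2E = 112 + 3·8 = 136, so E = 68, V = 2E/4 = 34, F = 28 + 8 = 36.

68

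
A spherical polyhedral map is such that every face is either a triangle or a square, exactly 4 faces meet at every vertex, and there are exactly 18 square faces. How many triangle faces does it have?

8

Let x be the number of triangles; then F = 18 + x.
Edge–face incidences: 2E = 4·18 + 3·x = 72 + 3x.
Every vertex has degree 4, so 4V = 2E.
Euler: V − E + F = 2 ⇒ (2E)/4 − E + (18 + x) = 2.
Multiply by 8: 2·(2E) − 4·(2E) + 8·(18 + x) = 16, i.e. 144 + 8x − 2·(72 + 3x) = 16.
Collecting terms: 2x = 16, so x = 8.
Then 2E = 72 + 3·8 = 96, so E = 48, V = 2E/4 = 24, F = 18 + 8 = 26.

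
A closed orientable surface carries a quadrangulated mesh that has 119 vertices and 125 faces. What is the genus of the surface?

Every face is a square, so 2E = 4·125 = 500, giving E = 250.
χ = V − E + F = 119 − 250 + 125 = -6.
For a closed orientable surface χ = 2 − 2g, so g = (2 − (-6))/2 = 4.

4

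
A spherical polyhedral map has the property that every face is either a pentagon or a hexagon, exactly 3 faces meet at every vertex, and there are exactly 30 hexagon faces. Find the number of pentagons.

Let x be the number of pentagons; then F = 30 + x.
Edge–face incidences: 2E = 6·30 + 5·x = 180 + 5x.
Every vertex has degree 3, so 3V = 2E.
Euler: V − E + F = 2 ⇒ (2E)/3 − E + (30 + x) = 2.
Multiply by 6: 2·(2E) − 3·(2E) + 6·(30 + x) = 12, i.e. 180 + 6x − (180 + 5x) = 12.
Collecting terms: x = 12.
Then 2E = 180 + 5·12 = 240, so E = 120, V = 2E/3 = 80, F = 30 + 12 = 42.

12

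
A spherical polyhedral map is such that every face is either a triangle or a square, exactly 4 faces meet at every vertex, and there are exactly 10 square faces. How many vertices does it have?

Let x be the number of triangles; then F = 10 + x.
Edge–face incidences: 2E = 4·10 + 3·x = 40 + 3x.
Every vertex has degree 4, so 4V = 2E.
Euler: V − E + F = 2 ⇒ (2E)/4 − E + (10 + x) = 2.
Multiply by 8: 2·(2E) − 4·(2E) + 8·(10 + x) = 16, i.e. 80 + 8x − 2·(40 + 3x) = 16.
Collecting terms: 2x = 16, so x = 8.
Then 2E = 40 + 3·8 = 64, so E = 32, V = 2E/4 = 16, F = 10 + 8 = 18.

16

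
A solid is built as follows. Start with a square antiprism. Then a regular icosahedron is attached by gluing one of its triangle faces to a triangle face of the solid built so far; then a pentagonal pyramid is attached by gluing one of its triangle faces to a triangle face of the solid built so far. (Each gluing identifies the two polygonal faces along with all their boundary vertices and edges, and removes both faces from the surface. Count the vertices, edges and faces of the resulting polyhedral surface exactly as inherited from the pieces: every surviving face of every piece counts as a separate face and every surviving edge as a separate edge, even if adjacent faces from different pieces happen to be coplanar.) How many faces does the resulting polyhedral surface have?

A square antiprism: V=8, E=16, F=10.
Attach a regular icosahedron (V=12, E=30, F=20) along a 3-gon: merge 3 vertices and 3 edges, delete both glued faces → V=17, E=43, F=28.
Attach a pentagonal pyramid (V=6, E=10, F=6) along a 3-gon: merge 3 vertices and 3 edges, delete both glued faces → V=20, E=50, F=32.
Check: V − E + F = 20 − 50 + 32 = 2.

32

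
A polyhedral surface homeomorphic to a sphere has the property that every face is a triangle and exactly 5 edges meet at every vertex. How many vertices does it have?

Each face has 3 edges and each edge borders two faces, so 2E = 3F.
Each vertex has degree 5, so 5V = 2E and hence V = 3F/5.
Euler: V − E + F = 2 ⇒ (3F/5) − (3F/2) + F = 2.
Multiply by 10: (6 − 15 + 10)F = 20, i.e. 1F = 20.
So F = 20, E = 3·20/2 = 30, V = 3·20/5 = 12.

12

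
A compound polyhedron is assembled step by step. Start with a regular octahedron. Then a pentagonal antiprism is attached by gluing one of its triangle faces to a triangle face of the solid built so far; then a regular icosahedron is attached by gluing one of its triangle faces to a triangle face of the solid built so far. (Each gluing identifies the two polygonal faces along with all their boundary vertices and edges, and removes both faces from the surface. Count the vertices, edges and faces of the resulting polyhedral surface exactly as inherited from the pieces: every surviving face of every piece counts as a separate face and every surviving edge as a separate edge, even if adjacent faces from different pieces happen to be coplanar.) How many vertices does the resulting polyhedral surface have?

22

A regular octahedron: V=6, E=12, F=8.
Attach a pentagonal antiprism (V=10, E=20, F=12) along a 3-gon: merge 3 vertices and 3 edges, delete both glued faces → V=13, E=29, F=18.
Attach a regular icosahedron (V=12, E=30, F=20) along a 3-gon: merge 3 vertices and 3 edges, delete both glued faces → V=22, E=56, F=36.
Check: V − E + F = 22 − 56 + 36 = 2.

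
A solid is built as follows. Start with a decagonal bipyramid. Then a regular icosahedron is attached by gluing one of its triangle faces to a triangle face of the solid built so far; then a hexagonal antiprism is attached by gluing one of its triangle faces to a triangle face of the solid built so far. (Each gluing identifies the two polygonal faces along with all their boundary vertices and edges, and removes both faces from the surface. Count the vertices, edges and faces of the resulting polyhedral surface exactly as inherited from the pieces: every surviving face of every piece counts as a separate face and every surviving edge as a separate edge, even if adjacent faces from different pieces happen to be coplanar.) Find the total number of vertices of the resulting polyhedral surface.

A decagonal bipyramid: V=12, E=30, F=20.
Attach a regular icosahedron (V=12, E=30, F=20) along a 3-gon: merge 3 vertices and 3 edges, delete both glued faces → V=21, E=57, F=38.
Attach a hexagonal antiprism (V=12, E=24, F=14) along a 3-gon: merge 3 vertices and 3 edges, delete both glued faces → V=30, E=78, F=50.
Check: V − E + F = 30 − 78 + 50 = 2.

30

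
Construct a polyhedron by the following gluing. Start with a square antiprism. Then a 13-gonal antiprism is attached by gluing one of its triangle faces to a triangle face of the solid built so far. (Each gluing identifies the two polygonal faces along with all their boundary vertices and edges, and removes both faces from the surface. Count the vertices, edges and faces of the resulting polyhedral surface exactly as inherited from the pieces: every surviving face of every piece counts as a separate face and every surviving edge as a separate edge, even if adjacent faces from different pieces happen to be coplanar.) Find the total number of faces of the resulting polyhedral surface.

A square antiprism: V=8, E=16, F=10.
Attach a 13-gonal antiprism (V=26, E=52, F=28) along a 3-gon: merge 3 vertices and 3 edges, delete both glued faces → V=31, E=65, F=36.
Check: V − E + F = 31 − 65 + 36 = 2.

36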